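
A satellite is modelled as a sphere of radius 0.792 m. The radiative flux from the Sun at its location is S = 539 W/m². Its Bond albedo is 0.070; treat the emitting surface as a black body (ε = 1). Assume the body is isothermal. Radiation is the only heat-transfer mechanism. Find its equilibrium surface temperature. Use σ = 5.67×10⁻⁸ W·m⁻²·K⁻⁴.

T ≈ 217 K

At equilibrium, absorbed power = emitted power.
Absorbing cross-section = πr² = 1.971 m²; emitting surface = 4πr² = 7.882 m² (ratio 4).
(1−a)S·A_cross = εσ·A_surf·T⁴  ⇒  T⁴ = (1−a)S/(4σ).
T⁴ = 0.930·539/(4·5.67×10⁻⁸) = 2.210×10⁹ K⁴.
T = (2.210×10⁹)^(1/4).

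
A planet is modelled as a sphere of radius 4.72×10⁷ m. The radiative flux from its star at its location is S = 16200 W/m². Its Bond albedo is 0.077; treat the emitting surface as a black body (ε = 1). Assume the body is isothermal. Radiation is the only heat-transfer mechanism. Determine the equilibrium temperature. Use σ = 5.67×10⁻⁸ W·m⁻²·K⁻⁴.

At equilibrium, absorbed power = emitted power.
Absorbing cross-section = πr² = 6.999×10¹⁵ m²; emitting surface = 4πr² = 2.800×10¹⁶ m² (ratio 4).
(1−a)S·A_cross = εσ·A_surf·T⁴  ⇒  T⁴ = (1−a)S/(4σ).
T⁴ = 0.923·16200/(4·5.67×10⁻⁸) = 6.593×10¹⁰ K⁴.
T = (6.593×10¹⁰)^(1/4).

T ≈ 507 K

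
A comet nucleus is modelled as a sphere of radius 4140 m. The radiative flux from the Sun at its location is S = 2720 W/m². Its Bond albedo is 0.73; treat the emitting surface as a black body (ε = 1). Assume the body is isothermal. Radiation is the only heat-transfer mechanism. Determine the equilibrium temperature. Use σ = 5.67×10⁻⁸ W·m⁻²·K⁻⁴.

At equilibrium, absorbed power = emitted power.
Absorbing cross-section = πr² = 5.385×10⁷ m²; emitting surface = 4πr² = 2.154×10⁸ m² (ratio 4).
(1−a)S·A_cross = εσ·A_surf·T⁴  ⇒  T⁴ = (1−a)S/(4σ).
T⁴ = 0.270·2720/(4·5.67×10⁻⁸) = 3.238×10⁹ K⁴.
T = (3.238×10⁹)^(1/4).

T ≈ 239 K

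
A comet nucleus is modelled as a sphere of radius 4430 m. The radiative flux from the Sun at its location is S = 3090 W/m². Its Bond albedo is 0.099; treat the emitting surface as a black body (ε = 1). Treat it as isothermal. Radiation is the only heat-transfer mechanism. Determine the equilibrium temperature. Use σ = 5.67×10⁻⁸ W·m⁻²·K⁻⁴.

T ≈ 333 K

At equilibrium, absorbed power = emitted power.
Absorbing cross-section = πr² = 6.165×10⁷ m²; emitting surface = 4πr² = 2.466×10⁸ m² (ratio 4).
(1−a)S·A_cross = εσ·A_surf·T⁴  ⇒  T⁴ = (1−a)S/(4σ).
T⁴ = 0.901·3090/(4·5.67×10⁻⁸) = 1.228×10¹⁰ K⁴.
T = (1.228×10¹⁰)^(1/4).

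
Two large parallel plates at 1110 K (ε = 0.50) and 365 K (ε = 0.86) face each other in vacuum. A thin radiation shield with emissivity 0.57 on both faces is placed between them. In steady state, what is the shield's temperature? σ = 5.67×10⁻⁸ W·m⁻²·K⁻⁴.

In steady state the net flux on the hot side equals that on the cold side.
σ(T₁⁴−T_s⁴)/D₁ = σ(T_s⁴−T₂⁴)/D₂, with D₁ = 1/ε₁+1/ε_s−1 = 2.754, D₂ = 1/ε_s+1/ε₂−1 = 1.917.
Solve for T_s⁴: T_s⁴ = (D₂·T₁⁴ + D₁·T₂⁴)/(D₁+D₂) = 6.335×10¹¹ K⁴.

T_s ≈ 892 K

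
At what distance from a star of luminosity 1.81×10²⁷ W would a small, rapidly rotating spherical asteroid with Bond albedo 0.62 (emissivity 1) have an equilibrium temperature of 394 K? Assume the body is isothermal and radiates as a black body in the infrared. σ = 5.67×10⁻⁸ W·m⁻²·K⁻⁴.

For an isothermal black-emitting sphere, (1−a)S·πr² = σ·4πr²·T⁴ ⇒ S = 4σT⁴/(1−a).
S = 4·5.67×10⁻⁸·(394)⁴/0.380 = 14380 W/m².
Flux falls as S = L/(4πd²), so d = √(L/(4πS)) = √(1.81×10²⁷/(4π·14380)).

d ≈ 1.00×10¹¹ m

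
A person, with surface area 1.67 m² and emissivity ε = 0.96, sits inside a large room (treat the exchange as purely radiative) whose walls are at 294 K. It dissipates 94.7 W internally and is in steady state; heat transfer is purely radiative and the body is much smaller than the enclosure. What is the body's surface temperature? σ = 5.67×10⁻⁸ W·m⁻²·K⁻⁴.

For a small grey body in a large enclosure, net radiated power = εσA(T⁴ − T_w⁴).
Steady state: P = εσA(T⁴ − T_w⁴) with A = 1.67 m².
T⁴ = P/(εσA) + T_w⁴ = 94.7/(0.96·5.67×10⁻⁸·1.670) + (294)⁴
    = 1.042×10⁹ + 7.471×10⁹ = 8.513×10⁹ K⁴.

T ≈ 304 K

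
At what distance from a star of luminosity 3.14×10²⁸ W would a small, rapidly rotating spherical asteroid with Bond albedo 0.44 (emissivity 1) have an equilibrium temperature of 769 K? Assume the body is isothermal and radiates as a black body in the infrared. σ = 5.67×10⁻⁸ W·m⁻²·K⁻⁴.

For an isothermal black-emitting sphere, (1−a)S·πr² = σ·4πr²·T⁴ ⇒ S = 4σT⁴/(1−a).
S = 4·5.67×10⁻⁸·(769)⁴/0.560 = 1.416×10⁵ W/m².
Flux falls as S = L/(4πd²), so d = √(L/(4πS)) = √(3.14×10²⁸/(4π·1.416×10⁵)).

d ≈ 1.33×10¹¹ m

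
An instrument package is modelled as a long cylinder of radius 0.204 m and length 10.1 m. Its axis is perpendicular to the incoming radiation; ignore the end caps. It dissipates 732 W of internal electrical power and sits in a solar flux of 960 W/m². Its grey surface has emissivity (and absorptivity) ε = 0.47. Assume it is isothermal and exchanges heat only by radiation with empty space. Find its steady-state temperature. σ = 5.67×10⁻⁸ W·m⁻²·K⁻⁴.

At steady state, absorbed solar power + internal power = radiated power.
Absorbed: α·S·A_cross = 0.47·960·4.121 = 1859 W (cross-section 2rL).
Total input = 1859 + 732 = 2591 W.
Radiated: εσ·A_surf·T⁴ with A_surf = 2πrL = 12.95 m².
T⁴ = 2591/(0.47·5.67×10⁻⁸·12.95) = 7.511×10⁹ K⁴.

T ≈ 294 K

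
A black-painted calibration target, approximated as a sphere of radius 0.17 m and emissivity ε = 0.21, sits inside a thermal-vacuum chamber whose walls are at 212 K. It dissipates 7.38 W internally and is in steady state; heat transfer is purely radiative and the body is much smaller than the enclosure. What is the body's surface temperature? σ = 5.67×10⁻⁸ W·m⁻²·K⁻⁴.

For a small grey body in a large enclosure, net radiated power = εσA(T⁴ − T_w⁴).
Steady state: P = εσA(T⁴ − T_w⁴) with A = 4πr² = 0.3632 m².
T⁴ = P/(εσA) + T_w⁴ = 7.38/(0.21·5.67×10⁻⁸·0.3632) + (212)⁴
    = 1.707×10⁹ + 2.020×10⁹ = 3.727×10⁹ K⁴.

T ≈ 247 K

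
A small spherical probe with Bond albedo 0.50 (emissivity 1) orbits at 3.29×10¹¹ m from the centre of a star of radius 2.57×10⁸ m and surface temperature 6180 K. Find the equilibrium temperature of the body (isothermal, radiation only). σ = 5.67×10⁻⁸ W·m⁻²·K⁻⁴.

T ≈ 103 K

The star's surface emits σT_*⁴; at distance d the flux is S = σT_*⁴(R_*/d)².
S = 5.67×10⁻⁸·(6180)⁴·(2.57×10⁸/3.29×10¹¹)² = 50.47 W/m².
For an isothermal sphere T⁴ = (1−a)S/(4σ) = 1.113×10⁸ K⁴.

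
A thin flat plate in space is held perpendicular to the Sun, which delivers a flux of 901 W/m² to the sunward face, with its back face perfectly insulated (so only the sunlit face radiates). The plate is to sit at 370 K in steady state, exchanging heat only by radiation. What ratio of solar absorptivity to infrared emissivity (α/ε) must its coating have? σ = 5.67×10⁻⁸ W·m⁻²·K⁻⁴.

α/ε ≈ 1.18

Balance: αS·A = εσ·1A·T⁴ ⇒ α/ε = σT⁴/S.
α/ε = 5.67×10⁻⁸·(370)⁴/901 = 5.67×10⁻⁸·1.874×10¹⁰/901.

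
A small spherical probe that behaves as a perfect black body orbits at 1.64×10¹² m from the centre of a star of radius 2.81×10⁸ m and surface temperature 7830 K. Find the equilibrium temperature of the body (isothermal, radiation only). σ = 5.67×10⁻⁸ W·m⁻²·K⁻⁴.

T ≈ 72.5 K

The star's surface emits σT_*⁴; at distance d the flux is S = σT_*⁴(R_*/d)².
S = 5.67×10⁻⁸·(7830)⁴·(2.81×10⁸/1.64×10¹²)² = 6.257 W/m².
For an isothermal sphere T⁴ = (1−a)S/(4σ) = 2.759×10⁷ K⁴.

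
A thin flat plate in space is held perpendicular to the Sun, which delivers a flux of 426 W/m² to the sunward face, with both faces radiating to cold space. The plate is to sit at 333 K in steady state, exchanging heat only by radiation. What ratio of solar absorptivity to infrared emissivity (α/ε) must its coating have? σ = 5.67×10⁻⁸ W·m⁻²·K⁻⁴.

Balance: αS·A = εσ·2A·T⁴ ⇒ α/ε = 2σT⁴/S.
α/ε = 2·5.67×10⁻⁸·(333)⁴/426 = 2·5.67×10⁻⁸·1.230×10¹⁰/426.

α/ε ≈ 3.27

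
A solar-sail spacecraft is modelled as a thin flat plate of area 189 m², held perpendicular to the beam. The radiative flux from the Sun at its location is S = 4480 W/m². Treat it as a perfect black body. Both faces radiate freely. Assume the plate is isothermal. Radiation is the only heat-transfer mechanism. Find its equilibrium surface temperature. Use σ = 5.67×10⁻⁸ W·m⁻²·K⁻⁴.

T ≈ 446 K

At equilibrium, absorbed power = emitted power.
Absorbing cross-section = A = 189.0 m²; emitting surface = 2A = 378.0 m² (ratio 2).
S·A_cross = εσ·A_surf·T⁴  ⇒  T⁴ = S/(2σ).
T⁴ = 1.00·4480/(2·5.67×10⁻⁸) = 3.951×10¹⁰ K⁴.
T = (3.951×10¹⁰)^(1/4).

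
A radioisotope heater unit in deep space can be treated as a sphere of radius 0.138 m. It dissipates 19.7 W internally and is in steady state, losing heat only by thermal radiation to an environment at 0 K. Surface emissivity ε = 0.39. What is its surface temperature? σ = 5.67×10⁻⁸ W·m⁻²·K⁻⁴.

T ≈ 247 K

Steady state: internal power = radiated power, P = εσA T⁴.
Radiating area A = 4πr² = 0.2393 m².
T⁴ = P/(εσA) = 19.7/(0.39·5.67×10⁻⁸·0.2393) = 3.723×10⁹ K⁴.
T = (3.723×10⁹)^(1/4).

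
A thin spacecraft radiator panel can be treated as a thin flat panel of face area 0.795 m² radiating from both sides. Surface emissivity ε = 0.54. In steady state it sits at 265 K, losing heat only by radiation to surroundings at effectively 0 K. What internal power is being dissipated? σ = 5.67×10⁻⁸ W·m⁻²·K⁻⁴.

P ≈ 240 W

Steady state: P = εσA T⁴.
A = 2·0.795 = 1.590 m²; T⁴ = (265)⁴ = 4.932×10⁹ K⁴.
P = 0.54 × 5.67×10⁻⁸ × 1.590 × 4.932×10⁹.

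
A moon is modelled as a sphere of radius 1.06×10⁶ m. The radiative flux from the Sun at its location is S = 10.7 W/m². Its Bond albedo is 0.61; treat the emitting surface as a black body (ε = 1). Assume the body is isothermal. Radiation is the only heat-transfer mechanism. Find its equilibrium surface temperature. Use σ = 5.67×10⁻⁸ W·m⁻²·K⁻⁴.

At equilibrium, absorbed power = emitted power.
Absorbing cross-section = πr² = 3.530×10¹² m²; emitting surface = 4πr² = 1.412×10¹³ m² (ratio 4).
(1−a)S·A_cross = εσ·A_surf·T⁴  ⇒  T⁴ = (1−a)S/(4σ).
T⁴ = 0.390·10.7/(4·5.67×10⁻⁸) = 1.840×10⁷ K⁴.
T = (1.840×10⁷)^(1/4).

T ≈ 65.5 K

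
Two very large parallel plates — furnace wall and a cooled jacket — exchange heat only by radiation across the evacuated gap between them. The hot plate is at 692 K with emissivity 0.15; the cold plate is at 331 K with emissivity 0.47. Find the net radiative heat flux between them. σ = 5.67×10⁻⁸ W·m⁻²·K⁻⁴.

q ≈ 1580 W/m²

For two infinite grey parallel plates, q = σ(T₁⁴ − T₂⁴)/(1/ε₁ + 1/ε₂ − 1).
T₁⁴ − T₂⁴ = 2.293×10¹¹ − 1.200×10¹⁰ = 2.173×10¹¹ K⁴.
1/ε₁ + 1/ε₂ − 1 = 6.667 + 2.128 − 1 = 7.794.
q = 5.67×10⁻⁸ × 2.173×10¹¹ / 7.794.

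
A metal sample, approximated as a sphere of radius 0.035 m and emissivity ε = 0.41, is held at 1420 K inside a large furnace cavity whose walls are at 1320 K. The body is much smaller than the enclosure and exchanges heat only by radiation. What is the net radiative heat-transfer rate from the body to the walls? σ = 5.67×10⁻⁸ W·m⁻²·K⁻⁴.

P_net ≈ 369 W

For a small grey body in a large enclosure: P_net = εσA(T_body⁴ − T_wall⁴).
A = 4πr² = 0.01539 m²; T_body⁴ − T_wall⁴ = 4.066×10¹² − 3.036×10¹² = 1.030×10¹² K⁴.
|P_net| = 0.41·5.67×10⁻⁸·0.01539·1.030×10¹².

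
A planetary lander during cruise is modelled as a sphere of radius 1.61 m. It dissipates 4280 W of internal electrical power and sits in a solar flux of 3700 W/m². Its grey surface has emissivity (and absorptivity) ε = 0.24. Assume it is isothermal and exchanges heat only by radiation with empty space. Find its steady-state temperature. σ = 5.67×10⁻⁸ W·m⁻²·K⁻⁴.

At steady state, absorbed solar power + internal power = radiated power.
Absorbed: α·S·A_cross = 0.24·3700·8.143 = 7231 W (cross-section πr²).
Total input = 7231 + 4280 = 11510 W.
Radiated: εσ·A_surf·T⁴ with A_surf = 4πr² = 32.57 m².
T⁴ = 11510/(0.24·5.67×10⁻⁸·32.57) = 2.597×10¹⁰ K⁴.

T ≈ 401 K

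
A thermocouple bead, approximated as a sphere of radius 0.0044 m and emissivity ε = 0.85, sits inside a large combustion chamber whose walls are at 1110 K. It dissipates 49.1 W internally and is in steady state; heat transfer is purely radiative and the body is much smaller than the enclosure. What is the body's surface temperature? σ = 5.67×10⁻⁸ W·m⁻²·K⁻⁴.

T ≈ 1550 K

For a small grey body in a large enclosure, net radiated power = εσA(T⁴ − T_w⁴).
Steady state: P = εσA(T⁴ − T_w⁴) with A = 4πr² = 2.433×10⁻⁴ m².
T⁴ = P/(εσA) + T_w⁴ = 49.1/(0.85·5.67×10⁻⁸·2.433×10⁻⁴) + (1110)⁴
    = 4.188×10¹² + 1.518×10¹² = 5.706×10¹² K⁴.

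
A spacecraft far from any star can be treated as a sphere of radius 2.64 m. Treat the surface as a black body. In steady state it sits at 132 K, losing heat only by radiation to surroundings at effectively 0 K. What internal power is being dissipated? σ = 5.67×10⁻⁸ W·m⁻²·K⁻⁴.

P ≈ 1510 W

Steady state: P = εσA T⁴.
A = 4πr² = 87.58 m²; T⁴ = (132)⁴ = 3.036×10⁸ K⁴.
P = 1.0 × 5.67×10⁻⁸ × 87.58 × 3.036×10⁸.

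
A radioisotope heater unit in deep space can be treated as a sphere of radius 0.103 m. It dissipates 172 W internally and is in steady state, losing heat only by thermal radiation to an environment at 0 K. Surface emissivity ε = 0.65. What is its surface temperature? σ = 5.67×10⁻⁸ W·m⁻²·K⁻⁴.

Steady state: internal power = radiated power, P = εσA T⁴.
Radiating area A = 4πr² = 0.1333 m².
T⁴ = P/(εσA) = 172/(0.65·5.67×10⁻⁸·0.1333) = 3.501×10¹⁰ K⁴.
T = (3.501×10¹⁰)^(1/4).

T ≈ 433 K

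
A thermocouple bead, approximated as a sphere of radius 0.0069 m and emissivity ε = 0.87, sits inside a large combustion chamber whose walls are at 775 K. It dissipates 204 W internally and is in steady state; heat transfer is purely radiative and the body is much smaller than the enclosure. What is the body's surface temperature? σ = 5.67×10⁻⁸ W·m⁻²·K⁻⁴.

T ≈ 1640 K

For a small grey body in a large enclosure, net radiated power = εσA(T⁴ − T_w⁴).
Steady state: P = εσA(T⁴ − T_w⁴) with A = 4πr² = 5.983×10⁻⁴ m².
T⁴ = P/(εσA) + T_w⁴ = 204/(0.87·5.67×10⁻⁸·5.983×10⁻⁴) + (775)⁴
    = 6.912×10¹² + 3.608×10¹¹ = 7.273×10¹² K⁴.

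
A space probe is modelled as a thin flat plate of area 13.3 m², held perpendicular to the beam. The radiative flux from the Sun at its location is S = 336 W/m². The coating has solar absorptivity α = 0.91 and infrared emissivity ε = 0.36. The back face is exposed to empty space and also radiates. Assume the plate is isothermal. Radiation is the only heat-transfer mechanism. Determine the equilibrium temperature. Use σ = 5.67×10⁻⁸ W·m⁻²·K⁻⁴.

At equilibrium, absorbed power = emitted power.
Absorbing cross-section = A = 13.30 m²; emitting surface = 2A = 26.60 m² (ratio 2).
αS·A_cross = εσ·A_surf·T⁴  ⇒  T⁴ = αS/(ε·2σ).
T⁴ = 0.910·336/(0.36·2·5.67×10⁻⁸) = 7.490×10⁹ K⁴.
T = (7.490×10⁹)^(1/4).

T ≈ 294 K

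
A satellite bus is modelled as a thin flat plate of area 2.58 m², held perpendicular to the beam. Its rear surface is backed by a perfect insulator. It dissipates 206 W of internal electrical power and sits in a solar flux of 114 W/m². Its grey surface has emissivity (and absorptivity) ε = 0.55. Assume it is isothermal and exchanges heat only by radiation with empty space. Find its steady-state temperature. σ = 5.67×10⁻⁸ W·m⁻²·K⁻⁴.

At steady state, absorbed solar power + internal power = radiated power.
Absorbed: α·S·A_cross = 0.55·114·2.580 = 161.8 W (cross-section A).
Total input = 161.8 + 206 = 367.8 W.
Radiated: εσ·A_surf·T⁴ with A_surf = A = 2.580 m².
T⁴ = 367.8/(0.55·5.67×10⁻⁸·2.580) = 4.571×10⁹ K⁴.

T ≈ 260 K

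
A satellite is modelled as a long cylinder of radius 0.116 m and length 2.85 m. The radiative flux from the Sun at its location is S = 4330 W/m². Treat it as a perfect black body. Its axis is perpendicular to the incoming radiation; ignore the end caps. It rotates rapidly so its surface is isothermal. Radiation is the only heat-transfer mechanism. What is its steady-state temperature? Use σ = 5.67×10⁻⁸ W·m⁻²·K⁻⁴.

T ≈ 395 K

At equilibrium, absorbed power = emitted power.
Absorbing cross-section = 2rL = 0.6612 m²; emitting surface = 2πrL = 2.077 m² (ratio π).
S·A_cross = εσ·A_surf·T⁴  ⇒  T⁴ = S/(πσ).
T⁴ = 1.00·4330/(π·5.67×10⁻⁸) = 2.431×10¹⁰ K⁴.
T = (2.431×10¹⁰)^(1/4).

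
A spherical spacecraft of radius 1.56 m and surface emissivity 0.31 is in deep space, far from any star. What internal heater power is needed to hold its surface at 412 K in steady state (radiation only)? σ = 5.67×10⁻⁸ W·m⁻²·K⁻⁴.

P = εσ·4πr²·T⁴.
4πr² = 30.58 m²; T⁴ = 2.881×10¹⁰ K⁴.
P = 0.31·5.67×10⁻⁸·30.58·2.881×10¹⁰.

P ≈ 15500 W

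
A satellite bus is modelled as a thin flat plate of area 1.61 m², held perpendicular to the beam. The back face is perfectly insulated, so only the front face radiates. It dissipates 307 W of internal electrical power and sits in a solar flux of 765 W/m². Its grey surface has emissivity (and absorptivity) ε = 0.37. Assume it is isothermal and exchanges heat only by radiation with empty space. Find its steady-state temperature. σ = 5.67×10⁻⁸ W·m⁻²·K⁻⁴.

T ≈ 388 K

At steady state, absorbed solar power + internal power = radiated power.
Absorbed: α·S·A_cross = 0.37·765·1.610 = 455.7 W (cross-section A).
Total input = 455.7 + 307 = 762.7 W.
Radiated: εσ·A_surf·T⁴ with A_surf = A = 1.610 m².
T⁴ = 762.7/(0.37·5.67×10⁻⁸·1.610) = 2.258×10¹⁰ K⁴.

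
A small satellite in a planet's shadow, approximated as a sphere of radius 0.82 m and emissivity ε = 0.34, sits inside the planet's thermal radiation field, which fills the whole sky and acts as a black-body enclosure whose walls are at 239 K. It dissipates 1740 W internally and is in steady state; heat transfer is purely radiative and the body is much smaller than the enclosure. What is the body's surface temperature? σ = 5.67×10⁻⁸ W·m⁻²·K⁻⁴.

T ≈ 344 K

For a small grey body in a large enclosure, net radiated power = εσA(T⁴ − T_w⁴).
Steady state: P = εσA(T⁴ − T_w⁴) with A = 4πr² = 8.450 m².
T⁴ = P/(εσA) + T_w⁴ = 1740/(0.34·5.67×10⁻⁸·8.450) + (239)⁴
    = 1.068×10¹⁰ + 3.263×10⁹ = 1.394×10¹⁰ K⁴.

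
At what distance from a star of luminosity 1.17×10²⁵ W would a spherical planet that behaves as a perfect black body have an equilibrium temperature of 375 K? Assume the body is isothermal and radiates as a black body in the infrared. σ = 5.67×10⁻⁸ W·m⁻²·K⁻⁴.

d ≈ 1.44×10¹⁰ m

For an isothermal black-emitting sphere, (1−a)S·πr² = σ·4πr²·T⁴ ⇒ S = 4σT⁴/(1−a).
S = 4·5.67×10⁻⁸·(375)⁴/1.00 = 4485 W/m².
Flux falls as S = L/(4πd²), so d = √(L/(4πS)) = √(1.17×10²⁵/(4π·4485)).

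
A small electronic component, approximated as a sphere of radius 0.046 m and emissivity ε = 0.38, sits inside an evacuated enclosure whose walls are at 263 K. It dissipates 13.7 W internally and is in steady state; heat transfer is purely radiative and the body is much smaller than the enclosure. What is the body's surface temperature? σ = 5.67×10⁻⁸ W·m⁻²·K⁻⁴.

T ≈ 412 K

For a small grey body in a large enclosure, net radiated power = εσA(T⁴ − T_w⁴).
Steady state: P = εσA(T⁴ − T_w⁴) with A = 4πr² = 0.02659 m².
T⁴ = P/(εσA) + T_w⁴ = 13.7/(0.38·5.67×10⁻⁸·0.02659) + (263)⁴
    = 2.391×10¹⁰ + 4.784×10⁹ = 2.870×10¹⁰ K⁴.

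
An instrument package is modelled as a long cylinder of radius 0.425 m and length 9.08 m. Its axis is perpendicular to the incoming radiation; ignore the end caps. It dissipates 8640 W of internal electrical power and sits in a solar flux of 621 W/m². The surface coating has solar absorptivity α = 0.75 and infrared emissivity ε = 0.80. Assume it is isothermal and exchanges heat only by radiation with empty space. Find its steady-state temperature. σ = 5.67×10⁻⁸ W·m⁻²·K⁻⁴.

At steady state, absorbed solar power + internal power = radiated power.
Absorbed: α·S·A_cross = 0.75·621·7.718 = 3595 W (cross-section 2rL).
Total input = 3595 + 8640 = 12230 W.
Radiated: εσ·A_surf·T⁴ with A_surf = 2πrL = 24.25 m².
T⁴ = 12230/(0.80·5.67×10⁻⁸·24.25) = 1.112×10¹⁰ K⁴.

T ≈ 325 K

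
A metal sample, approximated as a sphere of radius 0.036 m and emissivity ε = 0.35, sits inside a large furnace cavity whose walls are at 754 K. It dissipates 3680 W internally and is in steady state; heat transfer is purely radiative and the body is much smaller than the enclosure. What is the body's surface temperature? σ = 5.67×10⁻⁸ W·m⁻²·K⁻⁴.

For a small grey body in a large enclosure, net radiated power = εσA(T⁴ − T_w⁴).
Steady state: P = εσA(T⁴ − T_w⁴) with A = 4πr² = 0.01629 m².
T⁴ = P/(εσA) + T_w⁴ = 3680/(0.35·5.67×10⁻⁸·0.01629) + (754)⁴
    = 1.139×10¹³ + 3.232×10¹¹ = 1.171×10¹³ K⁴.

T ≈ 1850 K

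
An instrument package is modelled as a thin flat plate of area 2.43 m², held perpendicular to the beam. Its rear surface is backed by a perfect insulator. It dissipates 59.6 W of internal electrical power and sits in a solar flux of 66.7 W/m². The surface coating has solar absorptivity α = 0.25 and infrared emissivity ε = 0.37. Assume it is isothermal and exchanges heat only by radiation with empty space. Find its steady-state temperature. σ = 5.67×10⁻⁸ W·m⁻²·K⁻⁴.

At steady state, absorbed solar power + internal power = radiated power.
Absorbed: α·S·A_cross = 0.25·66.7·2.430 = 40.52 W (cross-section A).
Total input = 40.52 + 59.6 = 100.1 W.
Radiated: εσ·A_surf·T⁴ with A_surf = A = 2.430 m².
T⁴ = 100.1/(0.37·5.67×10⁻⁸·2.430) = 1.964×10⁹ K⁴.

T ≈ 211 K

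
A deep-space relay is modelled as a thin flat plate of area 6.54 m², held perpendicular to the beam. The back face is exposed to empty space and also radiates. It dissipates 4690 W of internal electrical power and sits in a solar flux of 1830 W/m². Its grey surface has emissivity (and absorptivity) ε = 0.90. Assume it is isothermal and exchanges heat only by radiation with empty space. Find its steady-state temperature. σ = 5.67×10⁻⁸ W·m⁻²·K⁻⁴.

At steady state, absorbed solar power + internal power = radiated power.
Absorbed: α·S·A_cross = 0.90·1830·6.540 = 10770 W (cross-section A).
Total input = 10770 + 4690 = 15460 W.
Radiated: εσ·A_surf·T⁴ with A_surf = 2A = 13.08 m².
T⁴ = 15460/(0.90·5.67×10⁻⁸·13.08) = 2.316×10¹⁰ K⁴.

T ≈ 390 K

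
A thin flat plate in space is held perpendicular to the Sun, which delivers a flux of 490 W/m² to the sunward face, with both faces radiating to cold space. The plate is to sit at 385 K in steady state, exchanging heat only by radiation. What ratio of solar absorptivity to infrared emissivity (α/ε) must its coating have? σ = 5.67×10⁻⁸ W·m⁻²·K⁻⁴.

Balance: αS·A = εσ·2A·T⁴ ⇒ α/ε = 2σT⁴/S.
α/ε = 2·5.67×10⁻⁸·(385)⁴/490 = 2·5.67×10⁻⁸·2.197×10¹⁰/490.

α/ε ≈ 5.08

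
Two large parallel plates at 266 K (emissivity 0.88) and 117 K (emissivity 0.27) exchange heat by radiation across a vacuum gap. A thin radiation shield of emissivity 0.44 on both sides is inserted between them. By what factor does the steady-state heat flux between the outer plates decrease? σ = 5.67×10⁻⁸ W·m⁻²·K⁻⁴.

Without shield: q₀ = σΔ(T⁴)/(1/ε₁+1/ε₂−1) with denominator 3.840.
With shield the two gaps are in series; the resistances add: (1/ε₁+1/ε_s−1)+(1/ε_s+1/ε₂−1) = 2.409+4.976 = 7.386.
Heat-flux ratio q₀/q = 7.386/3.840.

factor ≈ 1.92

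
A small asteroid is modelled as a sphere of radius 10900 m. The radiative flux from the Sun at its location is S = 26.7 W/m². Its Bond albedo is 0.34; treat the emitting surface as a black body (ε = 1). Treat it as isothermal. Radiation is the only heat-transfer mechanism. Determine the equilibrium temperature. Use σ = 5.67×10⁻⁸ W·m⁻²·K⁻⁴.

At equilibrium, absorbed power = emitted power.
Absorbing cross-section = πr² = 3.733×10⁸ m²; emitting surface = 4πr² = 1.493×10⁹ m² (ratio 4).
(1−a)S·A_cross = εσ·A_surf·T⁴  ⇒  T⁴ = (1−a)S/(4σ).
T⁴ = 0.660·26.7/(4·5.67×10⁻⁸) = 7.770×10⁷ K⁴.
T = (7.770×10⁷)^(1/4).

T ≈ 93.9 K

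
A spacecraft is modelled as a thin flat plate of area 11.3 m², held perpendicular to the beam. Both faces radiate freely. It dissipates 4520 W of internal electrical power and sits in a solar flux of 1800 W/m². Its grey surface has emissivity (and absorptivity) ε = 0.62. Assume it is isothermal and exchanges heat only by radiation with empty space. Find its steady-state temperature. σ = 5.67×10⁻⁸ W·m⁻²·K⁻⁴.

At steady state, absorbed solar power + internal power = radiated power.
Absorbed: α·S·A_cross = 0.62·1800·11.30 = 12610 W (cross-section A).
Total input = 12610 + 4520 = 17130 W.
Radiated: εσ·A_surf·T⁴ with A_surf = 2A = 22.60 m².
T⁴ = 17130/(0.62·5.67×10⁻⁸·22.60) = 2.156×10¹⁰ K⁴.

T ≈ 383 K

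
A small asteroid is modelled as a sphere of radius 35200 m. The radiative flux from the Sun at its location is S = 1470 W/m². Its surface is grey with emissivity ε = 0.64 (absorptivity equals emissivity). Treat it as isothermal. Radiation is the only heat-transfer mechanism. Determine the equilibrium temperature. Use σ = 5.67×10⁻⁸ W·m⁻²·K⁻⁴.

T ≈ 284 K

At equilibrium, absorbed power = emitted power.
Absorbing cross-section = πr² = 3.893×10⁹ m²; emitting surface = 4πr² = 1.557×10¹⁰ m² (ratio 4).
εS·A_cross = εσ·A_surf·T⁴  ⇒  T⁴ = S/(4σ)   (ε cancels).
T⁴ = 1470/(4·5.67×10⁻⁸) = 6.481×10⁹ K⁴.
T = (6.481×10⁹)^(1/4).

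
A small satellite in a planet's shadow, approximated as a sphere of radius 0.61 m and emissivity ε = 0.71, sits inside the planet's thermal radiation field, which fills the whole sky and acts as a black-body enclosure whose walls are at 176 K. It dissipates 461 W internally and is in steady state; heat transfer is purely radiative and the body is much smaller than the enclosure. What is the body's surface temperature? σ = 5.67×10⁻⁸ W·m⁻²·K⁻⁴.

T ≈ 242 K

For a small grey body in a large enclosure, net radiated power = εσA(T⁴ − T_w⁴).
Steady state: P = εσA(T⁴ − T_w⁴) with A = 4πr² = 4.676 m².
T⁴ = P/(εσA) + T_w⁴ = 461/(0.71·5.67×10⁻⁸·4.676) + (176)⁴
    = 2.449×10⁹ + 9.595×10⁸ = 3.409×10⁹ K⁴.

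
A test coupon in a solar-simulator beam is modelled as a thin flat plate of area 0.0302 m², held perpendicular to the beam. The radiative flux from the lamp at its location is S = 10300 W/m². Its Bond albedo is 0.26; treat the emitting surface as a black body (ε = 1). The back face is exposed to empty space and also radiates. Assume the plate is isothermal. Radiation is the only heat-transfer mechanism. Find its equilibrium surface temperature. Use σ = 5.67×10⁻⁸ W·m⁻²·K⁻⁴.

At equilibrium, absorbed power = emitted power.
Absorbing cross-section = A = 0.03020 m²; emitting surface = 2A = 0.06040 m² (ratio 2).
(1−a)S·A_cross = εσ·A_surf·T⁴  ⇒  T⁴ = (1−a)S/(2σ).
T⁴ = 0.740·10300/(2·5.67×10⁻⁸) = 6.721×10¹⁰ K⁴.
T = (6.721×10¹⁰)^(1/4).

T ≈ 509 K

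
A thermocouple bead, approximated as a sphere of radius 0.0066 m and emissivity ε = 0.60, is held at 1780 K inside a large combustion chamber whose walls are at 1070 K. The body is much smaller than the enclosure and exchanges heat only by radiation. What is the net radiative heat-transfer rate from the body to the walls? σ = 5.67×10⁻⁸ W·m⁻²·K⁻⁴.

P_net ≈ 163 W

For a small grey body in a large enclosure: P_net = εσA(T_body⁴ − T_wall⁴).
A = 4πr² = 5.474×10⁻⁴ m²; T_body⁴ − T_wall⁴ = 1.004×10¹³ − 1.311×10¹² = 8.728×10¹² K⁴.
|P_net| = 0.60·5.67×10⁻⁸·5.474×10⁻⁴·8.728×10¹².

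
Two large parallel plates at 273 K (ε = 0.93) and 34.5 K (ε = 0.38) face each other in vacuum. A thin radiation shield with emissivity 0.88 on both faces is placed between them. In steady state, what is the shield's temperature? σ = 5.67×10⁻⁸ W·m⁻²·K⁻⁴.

T_s ≈ 249 K

In steady state the net flux on the hot side equals that on the cold side.
σ(T₁⁴−T_s⁴)/D₁ = σ(T_s⁴−T₂⁴)/D₂, with D₁ = 1/ε₁+1/ε_s−1 = 1.212, D₂ = 1/ε_s+1/ε₂−1 = 2.768.
Solve for T_s⁴: T_s⁴ = (D₂·T₁⁴ + D₁·T₂⁴)/(D₁+D₂) = 3.864×10⁹ K⁴.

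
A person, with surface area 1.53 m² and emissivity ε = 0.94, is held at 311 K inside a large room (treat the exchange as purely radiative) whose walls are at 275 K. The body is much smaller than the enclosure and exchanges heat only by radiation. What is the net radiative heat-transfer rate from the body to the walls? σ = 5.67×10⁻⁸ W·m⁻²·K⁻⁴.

For a small grey body in a large enclosure: P_net = εσA(T_body⁴ − T_wall⁴).
A = 1.53 m²; T_body⁴ − T_wall⁴ = 9.355×10⁹ − 5.719×10⁹ = 3.636×10⁹ K⁴.
|P_net| = 0.94·5.67×10⁻⁸·1.530·3.636×10⁹.

P_net ≈ 296 W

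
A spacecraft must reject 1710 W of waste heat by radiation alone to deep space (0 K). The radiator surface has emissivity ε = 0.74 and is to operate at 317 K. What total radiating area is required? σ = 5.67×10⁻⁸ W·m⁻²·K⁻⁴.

A ≈ 4.04 m²

P = εσA T⁴ ⇒ A = P/(εσT⁴).
T⁴ = 1.010×10¹⁰ K⁴.
A = 1710/(0.74 × 5.67×10⁻⁸ × 1.010×10¹⁰).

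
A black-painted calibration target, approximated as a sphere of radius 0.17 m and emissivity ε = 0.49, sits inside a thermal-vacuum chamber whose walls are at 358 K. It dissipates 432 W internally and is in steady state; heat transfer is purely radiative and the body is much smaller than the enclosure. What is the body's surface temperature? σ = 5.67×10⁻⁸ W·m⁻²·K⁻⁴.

For a small grey body in a large enclosure, net radiated power = εσA(T⁴ − T_w⁴).
Steady state: P = εσA(T⁴ − T_w⁴) with A = 4πr² = 0.3632 m².
T⁴ = P/(εσA) + T_w⁴ = 432/(0.49·5.67×10⁻⁸·0.3632) + (358)⁴
    = 4.282×10¹⁰ + 1.643×10¹⁰ = 5.924×10¹⁰ K⁴.

T ≈ 493 K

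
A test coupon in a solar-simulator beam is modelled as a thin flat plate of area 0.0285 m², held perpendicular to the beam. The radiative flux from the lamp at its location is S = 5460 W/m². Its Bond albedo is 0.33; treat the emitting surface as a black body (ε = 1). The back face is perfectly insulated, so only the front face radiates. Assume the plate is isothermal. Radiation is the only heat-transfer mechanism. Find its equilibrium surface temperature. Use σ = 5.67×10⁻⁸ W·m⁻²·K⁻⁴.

At equilibrium, absorbed power = emitted power.
Absorbing cross-section = A = 0.02850 m²; emitting surface = A = 0.02850 m² (ratio 1).
(1−a)S·A_cross = εσ·A_surf·T⁴  ⇒  T⁴ = (1−a)S/(1σ).
T⁴ = 0.670·5460/(1·5.67×10⁻⁸) = 6.452×10¹⁰ K⁴.
T = (6.452×10¹⁰)^(1/4).

T ≈ 504 K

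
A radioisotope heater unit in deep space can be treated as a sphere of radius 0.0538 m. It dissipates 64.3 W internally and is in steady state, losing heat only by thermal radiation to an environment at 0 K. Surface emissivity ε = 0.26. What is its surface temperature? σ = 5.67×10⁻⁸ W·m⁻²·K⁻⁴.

Steady state: internal power = radiated power, P = εσA T⁴.
Radiating area A = 4πr² = 0.03637 m².
T⁴ = P/(εσA) = 64.3/(0.26·5.67×10⁻⁸·0.03637) = 1.199×10¹¹ K⁴.
T = (1.199×10¹¹)^(1/4).

T ≈ 588 K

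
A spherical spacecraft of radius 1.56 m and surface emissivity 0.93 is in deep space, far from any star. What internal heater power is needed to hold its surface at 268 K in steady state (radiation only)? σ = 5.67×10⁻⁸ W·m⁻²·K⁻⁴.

P ≈ 8320 W

P = εσ·4πr²·T⁴.
4πr² = 30.58 m²; T⁴ = 5.159×10⁹ K⁴.
P = 0.93·5.67×10⁻⁸·30.58·5.159×10⁹.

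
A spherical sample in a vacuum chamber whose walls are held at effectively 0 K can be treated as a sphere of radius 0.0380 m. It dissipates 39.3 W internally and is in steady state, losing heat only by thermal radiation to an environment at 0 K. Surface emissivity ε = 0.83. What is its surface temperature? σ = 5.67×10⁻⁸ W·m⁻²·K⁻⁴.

T ≈ 463 K

Steady state: internal power = radiated power, P = εσA T⁴.
Radiating area A = 4πr² = 0.01815 m².
T⁴ = P/(εσA) = 39.3/(0.83·5.67×10⁻⁸·0.01815) = 4.602×10¹⁰ K⁴.
T = (4.602×10¹⁰)^(1/4).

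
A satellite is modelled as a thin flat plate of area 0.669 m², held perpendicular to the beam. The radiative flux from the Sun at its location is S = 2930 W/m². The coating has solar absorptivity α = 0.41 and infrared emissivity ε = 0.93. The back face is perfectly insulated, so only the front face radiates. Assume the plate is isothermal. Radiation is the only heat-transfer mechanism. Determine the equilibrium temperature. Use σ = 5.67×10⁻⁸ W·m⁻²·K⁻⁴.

At equilibrium, absorbed power = emitted power.
Absorbing cross-section = A = 0.6690 m²; emitting surface = A = 0.6690 m² (ratio 1).
αS·A_cross = εσ·A_surf·T⁴  ⇒  T⁴ = αS/(ε·1σ).
T⁴ = 0.410·2930/(0.93·1·5.67×10⁻⁸) = 2.278×10¹⁰ K⁴.
T = (2.278×10¹⁰)^(1/4).

T ≈ 389 K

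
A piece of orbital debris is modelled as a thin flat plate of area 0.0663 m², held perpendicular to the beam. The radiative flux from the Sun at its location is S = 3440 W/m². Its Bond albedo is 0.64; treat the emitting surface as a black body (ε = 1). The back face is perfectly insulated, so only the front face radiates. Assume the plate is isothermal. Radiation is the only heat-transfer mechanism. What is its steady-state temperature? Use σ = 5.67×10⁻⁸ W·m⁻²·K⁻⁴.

At equilibrium, absorbed power = emitted power.
Absorbing cross-section = A = 0.06630 m²; emitting surface = A = 0.06630 m² (ratio 1).
(1−a)S·A_cross = εσ·A_surf·T⁴  ⇒  T⁴ = (1−a)S/(1σ).
T⁴ = 0.360·3440/(1·5.67×10⁻⁸) = 2.184×10¹⁰ K⁴.
T = (2.184×10¹⁰)^(1/4).

T ≈ 384 K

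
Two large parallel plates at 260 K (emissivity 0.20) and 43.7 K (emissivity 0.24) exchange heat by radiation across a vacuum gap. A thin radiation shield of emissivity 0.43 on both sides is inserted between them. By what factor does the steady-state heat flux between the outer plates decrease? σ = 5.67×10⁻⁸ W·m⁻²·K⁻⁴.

factor ≈ 1.45

Without shield: q₀ = σΔ(T⁴)/(1/ε₁+1/ε₂−1) with denominator 8.167.
With shield the two gaps are in series; the resistances add: (1/ε₁+1/ε_s−1)+(1/ε_s+1/ε₂−1) = 6.326+5.492 = 11.82.
Heat-flux ratio q₀/q = 11.82/8.167.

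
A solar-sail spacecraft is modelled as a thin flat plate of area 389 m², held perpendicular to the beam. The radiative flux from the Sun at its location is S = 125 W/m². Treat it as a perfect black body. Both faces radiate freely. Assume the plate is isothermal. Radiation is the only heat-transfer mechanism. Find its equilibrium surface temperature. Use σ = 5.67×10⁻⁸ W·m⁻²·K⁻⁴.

At equilibrium, absorbed power = emitted power.
Absorbing cross-section = A = 389.0 m²; emitting surface = 2A = 778.0 m² (ratio 2).
S·A_cross = εσ·A_surf·T⁴  ⇒  T⁴ = S/(2σ).
T⁴ = 1.00·125/(2·5.67×10⁻⁸) = 1.102×10⁹ K⁴.
T = (1.102×10⁹)^(1/4).

T ≈ 182 K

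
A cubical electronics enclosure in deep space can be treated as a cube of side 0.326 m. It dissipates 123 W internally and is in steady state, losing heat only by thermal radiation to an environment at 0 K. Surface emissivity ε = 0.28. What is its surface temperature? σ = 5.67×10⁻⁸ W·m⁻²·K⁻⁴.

T ≈ 332 K

Steady state: internal power = radiated power, P = εσA T⁴.
Radiating area A = 6L² = 0.6377 m².
T⁴ = P/(εσA) = 123/(0.28·5.67×10⁻⁸·0.6377) = 1.215×10¹⁰ K⁴.
T = (1.215×10¹⁰)^(1/4).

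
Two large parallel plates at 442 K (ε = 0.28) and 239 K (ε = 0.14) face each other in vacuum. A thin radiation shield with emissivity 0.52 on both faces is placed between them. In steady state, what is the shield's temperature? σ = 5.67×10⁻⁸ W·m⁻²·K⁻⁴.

T_s ≈ 400 K

In steady state the net flux on the hot side equals that on the cold side.
σ(T₁⁴−T_s⁴)/D₁ = σ(T_s⁴−T₂⁴)/D₂, with D₁ = 1/ε₁+1/ε_s−1 = 4.495, D₂ = 1/ε_s+1/ε₂−1 = 8.066.
Solve for T_s⁴: T_s⁴ = (D₂·T₁⁴ + D₁·T₂⁴)/(D₁+D₂) = 2.568×10¹⁰ K⁴.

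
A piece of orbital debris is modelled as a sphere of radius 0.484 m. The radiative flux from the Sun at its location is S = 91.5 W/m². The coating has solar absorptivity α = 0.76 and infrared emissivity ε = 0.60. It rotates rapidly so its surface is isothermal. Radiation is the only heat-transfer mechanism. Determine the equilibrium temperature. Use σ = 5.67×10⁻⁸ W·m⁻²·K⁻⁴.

At equilibrium, absorbed power = emitted power.
Absorbing cross-section = πr² = 0.7359 m²; emitting surface = 4πr² = 2.944 m² (ratio 4).
αS·A_cross = εσ·A_surf·T⁴  ⇒  T⁴ = αS/(ε·4σ).
T⁴ = 0.760·91.5/(0.60·4·5.67×10⁻⁸) = 5.110×10⁸ K⁴.
T = (5.110×10⁸)^(1/4).

T ≈ 150 K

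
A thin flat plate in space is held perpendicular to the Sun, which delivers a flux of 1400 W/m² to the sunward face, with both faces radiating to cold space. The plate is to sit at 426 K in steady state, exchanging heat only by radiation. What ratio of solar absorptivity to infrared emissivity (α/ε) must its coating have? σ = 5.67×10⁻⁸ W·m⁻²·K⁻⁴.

α/ε ≈ 2.67

Balance: αS·A = εσ·2A·T⁴ ⇒ α/ε = 2σT⁴/S.
α/ε = 2·5.67×10⁻⁸·(426)⁴/1400 = 2·5.67×10⁻⁸·3.293×10¹⁰/1400.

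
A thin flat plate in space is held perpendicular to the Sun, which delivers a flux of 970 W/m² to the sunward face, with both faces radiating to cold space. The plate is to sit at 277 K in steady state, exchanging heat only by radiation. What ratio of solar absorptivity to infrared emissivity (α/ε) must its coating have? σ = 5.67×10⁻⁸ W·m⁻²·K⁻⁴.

Balance: αS·A = εσ·2A·T⁴ ⇒ α/ε = 2σT⁴/S.
α/ε = 2·5.67×10⁻⁸·(277)⁴/970 = 2·5.67×10⁻⁸·5.887×10⁹/970.

α/ε ≈ 0.688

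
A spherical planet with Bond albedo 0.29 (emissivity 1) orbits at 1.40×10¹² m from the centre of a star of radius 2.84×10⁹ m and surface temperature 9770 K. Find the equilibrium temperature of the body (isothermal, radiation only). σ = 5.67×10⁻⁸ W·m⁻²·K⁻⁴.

The star's surface emits σT_*⁴; at distance d the flux is S = σT_*⁴(R_*/d)².
S = 5.67×10⁻⁸·(9770)⁴·(2.84×10⁹/1.40×10¹²)² = 2126 W/m².
For an isothermal sphere T⁴ = (1−a)S/(4σ) = 6.655×10⁹ K⁴.

T ≈ 286 K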